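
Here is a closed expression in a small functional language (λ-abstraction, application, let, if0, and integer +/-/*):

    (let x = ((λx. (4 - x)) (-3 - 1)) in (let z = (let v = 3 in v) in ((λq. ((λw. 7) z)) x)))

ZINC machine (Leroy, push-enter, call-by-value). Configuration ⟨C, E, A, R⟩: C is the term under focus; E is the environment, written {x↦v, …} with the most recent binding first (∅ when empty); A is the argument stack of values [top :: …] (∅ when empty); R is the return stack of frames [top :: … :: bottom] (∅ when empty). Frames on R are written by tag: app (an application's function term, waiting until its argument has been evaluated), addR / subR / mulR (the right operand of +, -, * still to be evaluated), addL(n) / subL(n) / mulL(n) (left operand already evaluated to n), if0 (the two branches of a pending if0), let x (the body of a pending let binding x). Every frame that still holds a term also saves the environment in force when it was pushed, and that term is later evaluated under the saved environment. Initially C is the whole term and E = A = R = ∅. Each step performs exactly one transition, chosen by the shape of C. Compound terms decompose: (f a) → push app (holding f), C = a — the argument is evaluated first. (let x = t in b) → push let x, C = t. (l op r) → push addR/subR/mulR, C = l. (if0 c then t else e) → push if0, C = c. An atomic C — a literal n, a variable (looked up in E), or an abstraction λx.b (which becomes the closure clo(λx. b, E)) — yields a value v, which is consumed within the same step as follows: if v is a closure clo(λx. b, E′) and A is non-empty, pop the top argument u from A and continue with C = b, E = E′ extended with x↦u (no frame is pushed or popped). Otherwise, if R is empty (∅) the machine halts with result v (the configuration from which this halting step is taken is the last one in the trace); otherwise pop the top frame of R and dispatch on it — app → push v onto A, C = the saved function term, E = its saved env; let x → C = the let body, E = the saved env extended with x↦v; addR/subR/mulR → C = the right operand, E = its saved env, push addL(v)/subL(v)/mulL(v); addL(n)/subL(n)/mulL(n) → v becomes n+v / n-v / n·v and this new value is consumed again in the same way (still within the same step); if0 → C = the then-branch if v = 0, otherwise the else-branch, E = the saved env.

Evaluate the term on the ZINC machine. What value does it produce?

t=0: <C=(let x = ((λx. (4 - x)) (-3 - 1)) in (let z = (let v = 3 in v) in ((λq. ((λw. 7) z)) x))), E=∅, A=∅, R=∅>
t=1: <C=((λx. (4 - x)) (-3 - 1)), E=∅, A=∅, R=[let x]>
t=2: <C=(-3 - 1), E=∅, A=∅, R=[app :: let x]>
t=3: <C=-3, E=∅, A=∅, R=[subR :: app :: let x]>
t=4: <C=1, E=∅, A=∅, R=[subL(-3) :: app :: let x]>
t=5: <C=(λx. (4 - x)), E=∅, A=[-4], R=[let x]>
t=6: <C=(4 - x), E={x↦-4}, A=∅, R=[let x]>
t=7: <C=4, E={x↦-4}, A=∅, R=[subR :: let x]>
t=8: <C=x, E={x↦-4}, A=∅, R=[subL(4) :: let x]>
t=9: <C=(let z = (let v = 3 in v) in ((λq. ((λw. 7) z)) x)), E={x↦8}, A=∅, R=∅>
t=10: <C=(let v = 3 in v), E={x↦8}, A=∅, R=[let z]>
t=11: <C=3, E={x↦8}, A=∅, R=[let v :: let z]>
t=12: <C=v, E={v↦3, x↦8}, A=∅, R=[let z]>
t=13: <C=((λq. ((λw. 7) z)) x), E={z↦3, x↦8}, A=∅, R=∅>
t=14: <C=x, E={z↦3, x↦8}, A=∅, R=[app]>
t=15: <C=(λq. ((λw. 7) z)), E={z↦3, x↦8}, A=[8], R=∅>
t=16: <C=((λw. 7) z), E={q↦8, z↦3, x↦8}, A=∅, R=∅>
t=17: <C=z, E={q↦8, z↦3, x↦8}, A=∅, R=[app]>
t=18: <C=(λw. 7), E={q↦8, z↦3, x↦8}, A=[3], R=∅>
t=19: <C=7, E={w↦3, q↦8, z↦3, x↦8}, A=∅, R=∅>
→ final value 7

Answer: 7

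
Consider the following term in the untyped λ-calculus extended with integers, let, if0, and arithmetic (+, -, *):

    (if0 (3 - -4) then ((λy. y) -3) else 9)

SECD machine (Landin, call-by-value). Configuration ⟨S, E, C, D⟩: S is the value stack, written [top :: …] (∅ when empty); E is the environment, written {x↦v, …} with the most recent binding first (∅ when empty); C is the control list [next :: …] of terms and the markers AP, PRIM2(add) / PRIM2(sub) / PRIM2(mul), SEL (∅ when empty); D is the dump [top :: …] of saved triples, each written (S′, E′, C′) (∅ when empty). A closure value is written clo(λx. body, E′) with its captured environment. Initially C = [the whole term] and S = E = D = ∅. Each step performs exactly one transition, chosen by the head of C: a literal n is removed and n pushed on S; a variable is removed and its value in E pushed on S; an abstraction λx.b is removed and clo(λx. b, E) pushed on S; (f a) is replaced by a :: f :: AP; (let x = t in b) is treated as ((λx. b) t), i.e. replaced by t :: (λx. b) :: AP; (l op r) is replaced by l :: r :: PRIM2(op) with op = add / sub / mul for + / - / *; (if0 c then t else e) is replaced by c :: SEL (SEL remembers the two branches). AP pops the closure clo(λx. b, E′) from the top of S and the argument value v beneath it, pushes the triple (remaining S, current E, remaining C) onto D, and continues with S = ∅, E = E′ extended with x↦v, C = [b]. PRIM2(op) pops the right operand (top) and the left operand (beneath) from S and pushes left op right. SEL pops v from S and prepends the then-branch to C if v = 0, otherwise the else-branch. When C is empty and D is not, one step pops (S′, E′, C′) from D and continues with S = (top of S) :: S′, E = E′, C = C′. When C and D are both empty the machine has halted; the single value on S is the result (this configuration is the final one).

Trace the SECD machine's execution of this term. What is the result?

[0] [S=∅ | E=∅ | C=[(if0 (3 - -4) then ((λy. y) -3) else 9)] | D=∅]
[1] [S=∅ | E=∅ | C=[(3 - -4) :: SEL] | D=∅]
[2] [S=∅ | E=∅ | C=[3 :: -4 :: PRIM2(sub) :: SEL] | D=∅]
[3] [S=[3] | E=∅ | C=[-4 :: PRIM2(sub) :: SEL] | D=∅]
[4] [S=[-4 :: 3] | E=∅ | C=[PRIM2(sub) :: SEL] | D=∅]
[5] [S=[7] | E=∅ | C=[SEL] | D=∅]
[6] [S=∅ | E=∅ | C=[9] | D=∅]
[7] [S=[9] | E=∅ | C=∅ | D=∅]
→ final value 9

Answer: 9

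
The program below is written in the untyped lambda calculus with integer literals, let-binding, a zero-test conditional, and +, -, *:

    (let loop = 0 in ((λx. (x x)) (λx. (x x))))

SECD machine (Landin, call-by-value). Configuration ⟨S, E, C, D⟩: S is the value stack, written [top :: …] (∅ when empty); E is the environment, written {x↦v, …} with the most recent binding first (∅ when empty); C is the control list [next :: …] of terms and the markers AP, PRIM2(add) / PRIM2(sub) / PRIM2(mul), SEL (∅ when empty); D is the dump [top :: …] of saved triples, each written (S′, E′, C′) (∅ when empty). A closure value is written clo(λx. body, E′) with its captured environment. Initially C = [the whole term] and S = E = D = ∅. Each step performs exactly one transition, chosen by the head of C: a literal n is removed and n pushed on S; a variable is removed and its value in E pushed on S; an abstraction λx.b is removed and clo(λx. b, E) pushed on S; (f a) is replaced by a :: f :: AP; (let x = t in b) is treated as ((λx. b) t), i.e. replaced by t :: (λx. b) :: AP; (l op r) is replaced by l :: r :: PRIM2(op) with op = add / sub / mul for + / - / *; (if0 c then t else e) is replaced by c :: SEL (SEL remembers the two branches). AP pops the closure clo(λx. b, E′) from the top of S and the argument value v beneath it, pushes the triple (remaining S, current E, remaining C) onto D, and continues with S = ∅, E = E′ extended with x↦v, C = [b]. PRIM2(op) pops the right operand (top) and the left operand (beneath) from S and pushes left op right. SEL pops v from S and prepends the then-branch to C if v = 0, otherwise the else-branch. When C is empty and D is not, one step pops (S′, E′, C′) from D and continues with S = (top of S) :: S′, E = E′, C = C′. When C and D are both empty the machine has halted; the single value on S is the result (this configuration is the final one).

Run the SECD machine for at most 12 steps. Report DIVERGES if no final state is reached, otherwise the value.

Answer: DIVERGES (no final state within 12 steps)

Derivation:
t=0: <S=∅, E=∅, C=[(let loop = 0 in ((λx. (x x)) (λx. (x x))))], D=∅>
t=1: <S=∅, E=∅, C=[0 :: (λloop. ((λx. (x x)) (λx. (x x)))) :: AP], D=∅>
t=2: <S=[0], E=∅, C=[(λloop. ((λx. (x x)) (λx. (x x)))) :: AP], D=∅>
t=3: <S=[clo(λloop. ((λx. (x x)) (λx. (x x))), ∅) :: 0], E=∅, C=[AP], D=∅>
t=4: <S=∅, E={loop↦0}, C=[((λx. (x x)) (λx. (x x)))], D=[(∅, ∅, ∅)]>
t=5: <S=∅, E={loop↦0}, C=[(λx. (x x)) :: (λx. (x x)) :: AP], D=[(∅, ∅, ∅)]>
t=6: <S=[clo(λx. (x x), {loop↦0})], E={loop↦0}, C=[(λx. (x x)) :: AP], D=[(∅, ∅, ∅)]>
t=7: <S=[clo(λx. (x x), {loop↦0}) :: clo(λx. (x x), {loop↦0})], E={loop↦0}, C=[AP], D=[(∅, ∅, ∅)]>
t=8: <S=∅, E={x↦clo(λx. (x x), {loop↦0}), loop↦0}, C=[(x x)], D=[(∅, {loop↦0}, ∅) :: (∅, ∅, ∅)]>
t=9: <S=∅, E={x↦clo(λx. (x x), {loop↦0}), loop↦0}, C=[x :: x :: AP], D=[(∅, {loop↦0}, ∅) :: (∅, ∅, ∅)]>
t=10: <S=[clo(λx. (x x), {loop↦0})], E={x↦clo(λx. (x x), {loop↦0}), loop↦0}, C=[x :: AP], D=[(∅, {loop↦0}, ∅) :: (∅, ∅, ∅)]>
t=11: <S=[clo(λx. (x x), {loop↦0}) :: clo(λx. (x x), {loop↦0})], E={x↦clo(λx. (x x), {loop↦0}), loop↦0}, C=[AP], D=[(∅, {loop↦0}, ∅) :: (∅, ∅, ∅)]>
t=12: <S=∅, E={x↦clo(λx. (x x), {loop↦0}), loop↦0}, C=[(x x)], D=[(∅, {x↦clo(λx. (x x), {loop↦0}), loop↦0}, ∅) :: (∅, {loop↦0}, ∅) :: (∅, ∅, ∅)]>
→ 12 transitions taken and the configuration is still not final: no result within 12 steps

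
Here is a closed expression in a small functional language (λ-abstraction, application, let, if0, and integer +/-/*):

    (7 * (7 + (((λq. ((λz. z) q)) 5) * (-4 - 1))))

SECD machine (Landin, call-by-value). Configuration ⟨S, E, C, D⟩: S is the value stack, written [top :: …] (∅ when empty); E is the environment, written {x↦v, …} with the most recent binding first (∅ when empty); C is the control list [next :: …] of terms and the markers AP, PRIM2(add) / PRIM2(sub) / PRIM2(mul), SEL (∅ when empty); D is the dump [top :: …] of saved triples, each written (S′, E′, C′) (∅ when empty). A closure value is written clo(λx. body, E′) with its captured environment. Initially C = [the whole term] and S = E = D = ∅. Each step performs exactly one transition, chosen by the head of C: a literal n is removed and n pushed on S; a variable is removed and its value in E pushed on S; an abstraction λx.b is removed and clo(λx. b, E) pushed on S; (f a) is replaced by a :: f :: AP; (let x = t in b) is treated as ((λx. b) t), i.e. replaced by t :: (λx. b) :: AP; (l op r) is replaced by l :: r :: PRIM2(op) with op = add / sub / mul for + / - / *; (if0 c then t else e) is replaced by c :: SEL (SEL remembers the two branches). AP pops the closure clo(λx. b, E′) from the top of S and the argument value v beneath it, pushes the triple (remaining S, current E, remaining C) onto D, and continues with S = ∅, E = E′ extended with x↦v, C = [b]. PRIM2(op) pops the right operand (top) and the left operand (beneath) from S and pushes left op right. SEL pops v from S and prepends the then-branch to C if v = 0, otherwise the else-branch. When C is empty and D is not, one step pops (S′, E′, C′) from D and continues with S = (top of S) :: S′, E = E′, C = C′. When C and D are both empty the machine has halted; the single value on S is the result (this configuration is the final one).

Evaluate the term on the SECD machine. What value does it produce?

Answer: -126

Execution trace:
t=0: [S=∅ | E=∅ | C=[(7 * (7 + (((λq. ((λz. z) q)) 5) * (-4 - 1))))] | D=∅]
t=1: [S=∅ | E=∅ | C=[7 :: (7 + (((λq. ((λz. z) q)) 5) * (-4 - 1))) :: PRIM2(mul)] | D=∅]
t=2: [S=[7] | E=∅ | C=[(7 + (((λq. ((λz. z) q)) 5) * (-4 - 1))) :: PRIM2(mul)] | D=∅]
t=3: [S=[7] | E=∅ | C=[7 :: (((λq. ((λz. z) q)) 5) * (-4 - 1)) :: PRIM2(add) :: PRIM2(mul)] | D=∅]
t=4: [S=[7 :: 7] | E=∅ | C=[(((λq. ((λz. z) q)) 5) * (-4 - 1)) :: PRIM2(add) :: PRIM2(mul)] | D=∅]
t=5: [S=[7 :: 7] | E=∅ | C=[((λq. ((λz. z) q)) 5) :: (-4 - 1) :: PRIM2(mul) :: PRIM2(add) :: PRIM2(mul)] | D=∅]
t=6: [S=[7 :: 7] | E=∅ | C=[5 :: (λq. ((λz. z) q)) :: AP :: (-4 - 1) :: PRIM2(mul) :: PRIM2(add) :: PRIM2(mul)] | D=∅]
t=7: [S=[5 :: 7 :: 7] | E=∅ | C=[(λq. ((λz. z) q)) :: AP :: (-4 - 1) :: PRIM2(mul) :: PRIM2(add) :: PRIM2(mul)] | D=∅]
t=8: [S=[clo(λq. ((λz. z) q), ∅) :: 5 :: 7 :: 7] | E=∅ | C=[AP :: (-4 - 1) :: PRIM2(mul) :: PRIM2(add) :: PRIM2(mul)] | D=∅]
t=9: [S=∅ | E={q↦5} | C=[((λz. z) q)] | D=[([7 :: 7], ∅, [(-4 - 1) :: PRIM2(mul) :: PRIM2(add) :: PRIM2(mul)])]]
t=10: [S=∅ | E={q↦5} | C=[q :: (λz. z) :: AP] | D=[([7 :: 7], ∅, [(-4 - 1) :: PRIM2(mul) :: PRIM2(add) :: PRIM2(mul)])]]
t=11: [S=[5] | E={q↦5} | C=[(λz. z) :: AP] | D=[([7 :: 7], ∅, [(-4 - 1) :: PRIM2(mul) :: PRIM2(add) :: PRIM2(mul)])]]
t=12: [S=[clo(λz. z, {q↦5}) :: 5] | E={q↦5} | C=[AP] | D=[([7 :: 7], ∅, [(-4 - 1) :: PRIM2(mul) :: PRIM2(add) :: PRIM2(mul)])]]
t=13: [S=∅ | E={z↦5, q↦5} | C=[z] | D=[(∅, {q↦5}, ∅) :: ([7 :: 7], ∅, [(-4 - 1) :: PRIM2(mul) :: PRIM2(add) :: PRIM2(mul)])]]
t=14: [S=[5] | E={z↦5, q↦5} | C=∅ | D=[(∅, {q↦5}, ∅) :: ([7 :: 7], ∅, [(-4 - 1) :: PRIM2(mul) :: PRIM2(add) :: PRIM2(mul)])]]
t=15: [S=[5] | E={q↦5} | C=∅ | D=[([7 :: 7], ∅, [(-4 - 1) :: PRIM2(mul) :: PRIM2(add) :: PRIM2(mul)])]]
t=16: [S=[5 :: 7 :: 7] | E=∅ | C=[(-4 - 1) :: PRIM2(mul) :: PRIM2(add) :: PRIM2(mul)] | D=∅]
t=17: [S=[5 :: 7 :: 7] | E=∅ | C=[-4 :: 1 :: PRIM2(sub) :: PRIM2(mul) :: PRIM2(add) :: PRIM2(mul)] | D=∅]
t=18: [S=[-4 :: 5 :: 7 :: 7] | E=∅ | C=[1 :: PRIM2(sub) :: PRIM2(mul) :: PRIM2(add) :: PRIM2(mul)] | D=∅]
t=19: [S=[1 :: -4 :: 5 :: 7 :: 7] | E=∅ | C=[PRIM2(sub) :: PRIM2(mul) :: PRIM2(add) :: PRIM2(mul)] | D=∅]
t=20: [S=[-5 :: 5 :: 7 :: 7] | E=∅ | C=[PRIM2(mul) :: PRIM2(add) :: PRIM2(mul)] | D=∅]
t=21: [S=[-25 :: 7 :: 7] | E=∅ | C=[PRIM2(add) :: PRIM2(mul)] | D=∅]
t=22: [S=[-18 :: 7] | E=∅ | C=[PRIM2(mul)] | D=∅]
t=23: [S=[-126] | E=∅ | C=∅ | D=∅]
→ final value -126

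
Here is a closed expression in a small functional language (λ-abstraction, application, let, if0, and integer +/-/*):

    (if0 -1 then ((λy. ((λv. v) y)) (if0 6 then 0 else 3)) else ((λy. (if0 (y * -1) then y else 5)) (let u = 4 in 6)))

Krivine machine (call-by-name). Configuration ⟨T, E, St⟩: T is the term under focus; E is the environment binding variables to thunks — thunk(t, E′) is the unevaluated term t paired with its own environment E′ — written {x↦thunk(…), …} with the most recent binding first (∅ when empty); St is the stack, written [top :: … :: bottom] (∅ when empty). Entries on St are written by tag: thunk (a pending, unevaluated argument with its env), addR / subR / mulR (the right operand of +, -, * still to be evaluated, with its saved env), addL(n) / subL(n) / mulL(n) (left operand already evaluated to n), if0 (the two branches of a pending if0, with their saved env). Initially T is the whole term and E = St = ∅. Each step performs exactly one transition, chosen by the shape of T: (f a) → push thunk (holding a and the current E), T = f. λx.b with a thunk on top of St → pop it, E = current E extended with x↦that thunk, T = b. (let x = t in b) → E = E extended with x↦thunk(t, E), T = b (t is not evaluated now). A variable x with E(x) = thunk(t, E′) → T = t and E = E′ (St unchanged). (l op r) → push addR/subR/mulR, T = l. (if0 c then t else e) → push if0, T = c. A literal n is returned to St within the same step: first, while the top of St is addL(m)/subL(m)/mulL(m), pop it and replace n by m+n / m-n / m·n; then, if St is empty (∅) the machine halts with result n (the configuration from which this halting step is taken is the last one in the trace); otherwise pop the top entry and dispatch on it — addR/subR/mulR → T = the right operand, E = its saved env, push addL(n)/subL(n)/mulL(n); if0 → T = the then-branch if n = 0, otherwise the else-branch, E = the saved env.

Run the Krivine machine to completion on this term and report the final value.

[0] <T=(if0 -1 then ((λy. ((λv. v) y)) (if0 6 then 0 else 3)) else ((λy. (if0 (y * -1) then y else 5)) (let u = 4 in 6))), E=∅, St=∅>
[1] <T=-1, E=∅, St=[if0]>
[2] <T=((λy. (if0 (y * -1) then y else 5)) (let u = 4 in 6)), E=∅, St=∅>
[3] <T=(λy. (if0 (y * -1) then y else 5)), E=∅, St=[thunk]>
[4] <T=(if0 (y * -1) then y else 5), E={y↦thunk((let u = 4 in 6), ∅)}, St=∅>
[5] <T=(y * -1), E={y↦thunk((let u = 4 in 6), ∅)}, St=[if0]>
[6] <T=y, E={y↦thunk((let u = 4 in 6), ∅)}, St=[mulR :: if0]>
[7] <T=(let u = 4 in 6), E=∅, St=[mulR :: if0]>
[8] <T=6, E={u↦thunk(4, ∅)}, St=[mulR :: if0]>
[9] <T=-1, E={y↦thunk((let u = 4 in 6), ∅)}, St=[mulL(6) :: if0]>
[10] <T=5, E={y↦thunk((let u = 4 in 6), ∅)}, St=∅>
→ final value 5

Answer: 5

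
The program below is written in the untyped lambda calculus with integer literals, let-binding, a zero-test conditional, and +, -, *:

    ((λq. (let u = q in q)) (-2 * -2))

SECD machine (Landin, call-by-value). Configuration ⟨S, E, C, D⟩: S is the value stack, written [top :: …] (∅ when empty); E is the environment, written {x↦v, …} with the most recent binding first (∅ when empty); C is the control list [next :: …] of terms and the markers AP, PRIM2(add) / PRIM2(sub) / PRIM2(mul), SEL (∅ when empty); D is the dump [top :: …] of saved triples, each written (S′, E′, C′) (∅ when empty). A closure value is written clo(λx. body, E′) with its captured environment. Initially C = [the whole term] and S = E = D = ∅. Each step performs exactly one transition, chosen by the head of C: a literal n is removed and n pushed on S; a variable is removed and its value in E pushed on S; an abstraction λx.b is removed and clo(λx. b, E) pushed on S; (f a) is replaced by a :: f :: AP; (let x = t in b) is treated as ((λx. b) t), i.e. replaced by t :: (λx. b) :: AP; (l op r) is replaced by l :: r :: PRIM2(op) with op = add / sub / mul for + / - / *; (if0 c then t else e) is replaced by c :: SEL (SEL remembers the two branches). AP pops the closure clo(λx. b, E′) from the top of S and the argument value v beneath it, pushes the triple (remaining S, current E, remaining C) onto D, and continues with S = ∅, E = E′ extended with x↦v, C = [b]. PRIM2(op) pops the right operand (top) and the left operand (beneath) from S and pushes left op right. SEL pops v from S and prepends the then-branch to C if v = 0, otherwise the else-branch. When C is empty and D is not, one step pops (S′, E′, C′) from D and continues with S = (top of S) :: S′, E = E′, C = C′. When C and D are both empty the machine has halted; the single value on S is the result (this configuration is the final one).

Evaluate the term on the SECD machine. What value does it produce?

t=0: [S=∅ | E=∅ | C=[((λq. (let u = q in q)) (-2 * -2))] | D=∅]
t=1: [S=∅ | E=∅ | C=[(-2 * -2) :: (λq. (let u = q in q)) :: AP] | D=∅]
t=2: [S=∅ | E=∅ | C=[-2 :: -2 :: PRIM2(mul) :: (λq. (let u = q in q)) :: AP] | D=∅]
t=3: [S=[-2] | E=∅ | C=[-2 :: PRIM2(mul) :: (λq. (let u = q in q)) :: AP] | D=∅]
t=4: [S=[-2 :: -2] | E=∅ | C=[PRIM2(mul) :: (λq. (let u = q in q)) :: AP] | D=∅]
t=5: [S=[4] | E=∅ | C=[(λq. (let u = q in q)) :: AP] | D=∅]
t=6: [S=[clo(λq. (let u = q in q), ∅) :: 4] | E=∅ | C=[AP] | D=∅]
t=7: [S=∅ | E={q↦4} | C=[(let u = q in q)] | D=[(∅, ∅, ∅)]]
t=8: [S=∅ | E={q↦4} | C=[q :: (λu. q) :: AP] | D=[(∅, ∅, ∅)]]
t=9: [S=[4] | E={q↦4} | C=[(λu. q) :: AP] | D=[(∅, ∅, ∅)]]
t=10: [S=[clo(λu. q, {q↦4}) :: 4] | E={q↦4} | C=[AP] | D=[(∅, ∅, ∅)]]
t=11: [S=∅ | E={u↦4, q↦4} | C=[q] | D=[(∅, {q↦4}, ∅) :: (∅, ∅, ∅)]]
t=12: [S=[4] | E={u↦4, q↦4} | C=∅ | D=[(∅, {q↦4}, ∅) :: (∅, ∅, ∅)]]
t=13: [S=[4] | E={q↦4} | C=∅ | D=[(∅, ∅, ∅)]]
t=14: [S=[4] | E=∅ | C=∅ | D=∅]
→ final value 4

Answer: 4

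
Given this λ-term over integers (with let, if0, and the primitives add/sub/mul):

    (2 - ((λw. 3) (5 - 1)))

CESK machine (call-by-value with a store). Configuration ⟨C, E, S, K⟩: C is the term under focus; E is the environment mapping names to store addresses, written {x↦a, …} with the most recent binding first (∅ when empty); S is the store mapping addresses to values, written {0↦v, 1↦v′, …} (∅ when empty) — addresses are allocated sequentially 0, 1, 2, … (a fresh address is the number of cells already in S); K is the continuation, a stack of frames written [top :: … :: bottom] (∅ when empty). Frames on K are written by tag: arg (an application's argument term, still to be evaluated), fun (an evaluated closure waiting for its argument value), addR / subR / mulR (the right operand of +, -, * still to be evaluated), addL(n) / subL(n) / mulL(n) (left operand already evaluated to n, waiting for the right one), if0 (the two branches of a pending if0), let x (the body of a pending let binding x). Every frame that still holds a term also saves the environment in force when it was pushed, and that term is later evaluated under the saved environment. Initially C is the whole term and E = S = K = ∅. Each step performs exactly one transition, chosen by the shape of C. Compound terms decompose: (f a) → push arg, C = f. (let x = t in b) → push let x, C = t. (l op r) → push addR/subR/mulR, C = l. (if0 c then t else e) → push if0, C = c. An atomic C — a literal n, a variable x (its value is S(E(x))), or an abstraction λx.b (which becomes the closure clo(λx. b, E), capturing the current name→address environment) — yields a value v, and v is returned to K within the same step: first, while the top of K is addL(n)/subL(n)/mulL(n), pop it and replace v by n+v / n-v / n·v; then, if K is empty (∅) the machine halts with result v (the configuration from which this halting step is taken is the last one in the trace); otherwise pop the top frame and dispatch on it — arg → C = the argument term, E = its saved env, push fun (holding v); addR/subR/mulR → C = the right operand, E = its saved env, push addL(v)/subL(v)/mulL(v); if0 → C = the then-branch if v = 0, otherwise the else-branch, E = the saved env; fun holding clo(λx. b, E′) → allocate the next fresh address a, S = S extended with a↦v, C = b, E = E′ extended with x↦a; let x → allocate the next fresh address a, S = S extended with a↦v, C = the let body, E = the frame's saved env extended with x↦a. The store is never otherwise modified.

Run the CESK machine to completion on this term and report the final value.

step 0: [C=(2 - ((λw. 3) (5 - 1))) | E=∅ | S=∅ | K=∅]
step 1: [C=2 | E=∅ | S=∅ | K=[subR]]
step 2: [C=((λw. 3) (5 - 1)) | E=∅ | S=∅ | K=[subL(2)]]
step 3: [C=(λw. 3) | E=∅ | S=∅ | K=[arg :: subL(2)]]
step 4: [C=(5 - 1) | E=∅ | S=∅ | K=[fun :: subL(2)]]
step 5: [C=5 | E=∅ | S=∅ | K=[subR :: fun :: subL(2)]]
step 6: [C=1 | E=∅ | S=∅ | K=[subL(5) :: fun :: subL(2)]]
step 7: [C=3 | E={w↦0} | S={0↦4} | K=[subL(2)]]
→ final value -1

Answer: -1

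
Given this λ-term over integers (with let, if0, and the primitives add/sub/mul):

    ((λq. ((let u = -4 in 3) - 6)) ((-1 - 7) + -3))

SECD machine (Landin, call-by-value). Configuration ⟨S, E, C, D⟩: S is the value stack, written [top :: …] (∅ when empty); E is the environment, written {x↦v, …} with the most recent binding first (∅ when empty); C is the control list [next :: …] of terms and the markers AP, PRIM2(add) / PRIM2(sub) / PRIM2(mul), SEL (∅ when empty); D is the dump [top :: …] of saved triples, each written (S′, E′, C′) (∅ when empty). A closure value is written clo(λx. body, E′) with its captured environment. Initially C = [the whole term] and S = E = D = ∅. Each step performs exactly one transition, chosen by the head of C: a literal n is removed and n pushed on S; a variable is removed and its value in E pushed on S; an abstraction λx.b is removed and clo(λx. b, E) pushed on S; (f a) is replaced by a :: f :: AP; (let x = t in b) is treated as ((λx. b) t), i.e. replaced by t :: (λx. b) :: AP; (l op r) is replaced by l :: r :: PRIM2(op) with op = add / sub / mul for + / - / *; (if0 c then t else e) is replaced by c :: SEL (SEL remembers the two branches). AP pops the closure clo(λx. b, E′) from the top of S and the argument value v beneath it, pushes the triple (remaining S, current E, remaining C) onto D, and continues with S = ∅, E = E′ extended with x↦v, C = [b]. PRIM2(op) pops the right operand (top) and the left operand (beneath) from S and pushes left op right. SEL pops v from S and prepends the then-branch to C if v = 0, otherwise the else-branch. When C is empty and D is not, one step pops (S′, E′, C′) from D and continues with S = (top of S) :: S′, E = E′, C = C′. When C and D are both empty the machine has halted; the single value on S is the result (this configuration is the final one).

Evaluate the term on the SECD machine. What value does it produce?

0. [S=∅ | E=∅ | C=[((λq. ((let u = -4 in 3) - 6)) ((-1 - 7) + -3))] | D=∅]
1. [S=∅ | E=∅ | C=[((-1 - 7) + -3) :: (λq. ((let u = -4 in 3) - 6)) :: AP] | D=∅]
2. [S=∅ | E=∅ | C=[(-1 - 7) :: -3 :: PRIM2(add) :: (λq. ((let u = -4 in 3) - 6)) :: AP] | D=∅]
3. [S=∅ | E=∅ | C=[-1 :: 7 :: PRIM2(sub) :: -3 :: PRIM2(add) :: (λq. ((let u = -4 in 3) - 6)) :: AP] | D=∅]
4. [S=[-1] | E=∅ | C=[7 :: PRIM2(sub) :: -3 :: PRIM2(add) :: (λq. ((let u = -4 in 3) - 6)) :: AP] | D=∅]
5. [S=[7 :: -1] | E=∅ | C=[PRIM2(sub) :: -3 :: PRIM2(add) :: (λq. ((let u = -4 in 3) - 6)) :: AP] | D=∅]
6. [S=[-8] | E=∅ | C=[-3 :: PRIM2(add) :: (λq. ((let u = -4 in 3) - 6)) :: AP] | D=∅]
7. [S=[-3 :: -8] | E=∅ | C=[PRIM2(add) :: (λq. ((let u = -4 in 3) - 6)) :: AP] | D=∅]
8. [S=[-11] | E=∅ | C=[(λq. ((let u = -4 in 3) - 6)) :: AP] | D=∅]
9. [S=[clo(λq. ((let u = -4 in 3) - 6), ∅) :: -11] | E=∅ | C=[AP] | D=∅]
10. [S=∅ | E={q↦-11} | C=[((let u = -4 in 3) - 6)] | D=[(∅, ∅, ∅)]]
11. [S=∅ | E={q↦-11} | C=[(let u = -4 in 3) :: 6 :: PRIM2(sub)] | D=[(∅, ∅, ∅)]]
12. [S=∅ | E={q↦-11} | C=[-4 :: (λu. 3) :: AP :: 6 :: PRIM2(sub)] | D=[(∅, ∅, ∅)]]
13. [S=[-4] | E={q↦-11} | C=[(λu. 3) :: AP :: 6 :: PRIM2(sub)] | D=[(∅, ∅, ∅)]]
14. [S=[clo(λu. 3, {q↦-11}) :: -4] | E={q↦-11} | C=[AP :: 6 :: PRIM2(sub)] | D=[(∅, ∅, ∅)]]
15. [S=∅ | E={u↦-4, q↦-11} | C=[3] | D=[(∅, {q↦-11}, [6 :: PRIM2(sub)]) :: (∅, ∅, ∅)]]
16. [S=[3] | E={u↦-4, q↦-11} | C=∅ | D=[(∅, {q↦-11}, [6 :: PRIM2(sub)]) :: (∅, ∅, ∅)]]
17. [S=[3] | E={q↦-11} | C=[6 :: PRIM2(sub)] | D=[(∅, ∅, ∅)]]
18. [S=[6 :: 3] | E={q↦-11} | C=[PRIM2(sub)] | D=[(∅, ∅, ∅)]]
19. [S=[-3] | E={q↦-11} | C=∅ | D=[(∅, ∅, ∅)]]
20. [S=[-3] | E=∅ | C=∅ | D=∅]
→ final value -3

Answer: -3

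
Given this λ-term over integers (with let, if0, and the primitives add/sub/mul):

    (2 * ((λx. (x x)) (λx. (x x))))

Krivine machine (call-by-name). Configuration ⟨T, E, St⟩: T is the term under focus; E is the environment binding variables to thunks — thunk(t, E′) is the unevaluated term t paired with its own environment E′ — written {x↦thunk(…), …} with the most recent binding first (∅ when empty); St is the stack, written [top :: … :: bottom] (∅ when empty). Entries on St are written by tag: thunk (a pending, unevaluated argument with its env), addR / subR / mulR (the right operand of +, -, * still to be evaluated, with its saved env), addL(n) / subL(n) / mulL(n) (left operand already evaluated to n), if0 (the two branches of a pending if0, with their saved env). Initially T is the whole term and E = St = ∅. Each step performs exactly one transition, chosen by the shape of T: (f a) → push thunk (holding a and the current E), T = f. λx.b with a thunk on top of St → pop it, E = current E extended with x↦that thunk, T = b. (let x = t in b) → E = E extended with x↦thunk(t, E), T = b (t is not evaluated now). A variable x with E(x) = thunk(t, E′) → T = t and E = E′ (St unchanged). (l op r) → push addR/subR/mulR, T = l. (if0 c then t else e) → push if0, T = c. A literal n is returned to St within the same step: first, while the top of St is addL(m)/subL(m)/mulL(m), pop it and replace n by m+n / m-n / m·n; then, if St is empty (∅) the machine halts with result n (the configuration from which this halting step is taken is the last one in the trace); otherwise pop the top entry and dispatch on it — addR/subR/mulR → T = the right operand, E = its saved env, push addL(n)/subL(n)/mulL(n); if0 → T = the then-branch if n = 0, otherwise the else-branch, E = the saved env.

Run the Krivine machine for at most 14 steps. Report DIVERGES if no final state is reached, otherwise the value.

Answer: DIVERGES (no final state within 14 steps)

Execution trace:
step 0: ⟨T=(2 * ((λx. (x x)) (λx. (x x)))); E=∅; St=∅⟩
step 1: ⟨T=2; E=∅; St=[mulR]⟩
step 2: ⟨T=((λx. (x x)) (λx. (x x))); E=∅; St=[mulL(2)]⟩
step 3: ⟨T=(λx. (x x)); E=∅; St=[thunk :: mulL(2)]⟩
step 4: ⟨T=(x x); E={x↦thunk((λx. (x x)), ∅)}; St=[mulL(2)]⟩
step 5: ⟨T=x; E={x↦thunk((λx. (x x)), ∅)}; St=[thunk :: mulL(2)]⟩
step 6: ⟨T=(λx. (x x)); E=∅; St=[thunk :: mulL(2)]⟩
step 7: ⟨T=(x x); E={x↦thunk(x, {x↦thunk((λx. (x x)), ∅)})}; St=[mulL(2)]⟩
step 8: ⟨T=x; E={x↦thunk(x, {x↦thunk((λx. (x x)), ∅)})}; St=[thunk :: mulL(2)]⟩
step 9: ⟨T=x; E={x↦thunk((λx. (x x)), ∅)}; St=[thunk :: mulL(2)]⟩
step 10: ⟨T=(λx. (x x)); E=∅; St=[thunk :: mulL(2)]⟩
step 11: ⟨T=(x x); E={x↦thunk(x, {x↦thunk(x, {x↦thunk((λx. (x x)), ∅)})})}; St=[mulL(2)]⟩
step 12: ⟨T=x; E={x↦thunk(x, {x↦thunk(x, {x↦thunk((λx. (x x)), ∅)})})}; St=[thunk :: mulL(2)]⟩
step 13: ⟨T=x; E={x↦thunk(x, {x↦thunk((λx. (x x)), ∅)})}; St=[thunk :: mulL(2)]⟩
step 14: ⟨T=x; E={x↦thunk((λx. (x x)), ∅)}; St=[thunk :: mulL(2)]⟩
→ 14 transitions taken and the configuration is still not final: no result within 14 steps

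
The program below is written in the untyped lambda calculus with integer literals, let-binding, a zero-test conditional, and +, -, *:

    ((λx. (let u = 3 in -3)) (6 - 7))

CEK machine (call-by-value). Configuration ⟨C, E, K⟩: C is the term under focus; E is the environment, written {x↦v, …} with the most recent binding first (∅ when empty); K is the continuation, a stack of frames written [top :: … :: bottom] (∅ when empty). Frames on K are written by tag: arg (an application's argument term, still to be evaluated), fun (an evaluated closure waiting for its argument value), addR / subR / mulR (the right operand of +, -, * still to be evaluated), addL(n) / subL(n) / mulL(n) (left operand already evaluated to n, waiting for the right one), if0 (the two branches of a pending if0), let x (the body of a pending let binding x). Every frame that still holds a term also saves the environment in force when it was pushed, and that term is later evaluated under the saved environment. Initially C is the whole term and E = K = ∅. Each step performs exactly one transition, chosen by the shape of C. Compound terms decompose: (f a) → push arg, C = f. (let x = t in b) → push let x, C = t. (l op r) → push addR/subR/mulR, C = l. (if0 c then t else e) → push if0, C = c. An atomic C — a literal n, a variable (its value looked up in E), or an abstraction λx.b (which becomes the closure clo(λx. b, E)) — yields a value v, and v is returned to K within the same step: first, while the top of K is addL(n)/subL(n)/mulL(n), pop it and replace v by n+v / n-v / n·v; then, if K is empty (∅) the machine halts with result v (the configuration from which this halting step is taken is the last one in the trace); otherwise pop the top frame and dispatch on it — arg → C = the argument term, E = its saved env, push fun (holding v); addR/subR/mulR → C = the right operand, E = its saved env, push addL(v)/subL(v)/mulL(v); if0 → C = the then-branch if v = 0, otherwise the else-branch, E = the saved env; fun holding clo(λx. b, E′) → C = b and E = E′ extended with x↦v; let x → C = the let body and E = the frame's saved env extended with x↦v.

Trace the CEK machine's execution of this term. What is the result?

t=0: [C=((λx. (let u = 3 in -3)) (6 - 7)) | E=∅ | K=∅]
t=1: [C=(λx. (let u = 3 in -3)) | E=∅ | K=[arg]]
t=2: [C=(6 - 7) | E=∅ | K=[fun]]
t=3: [C=6 | E=∅ | K=[subR :: fun]]
t=4: [C=7 | E=∅ | K=[subL(6) :: fun]]
t=5: [C=(let u = 3 in -3) | E={x↦-1} | K=∅]
t=6: [C=3 | E={x↦-1} | K=[let u]]
t=7: [C=-3 | E={u↦3, x↦-1} | K=∅]
→ final value -3

Answer: -3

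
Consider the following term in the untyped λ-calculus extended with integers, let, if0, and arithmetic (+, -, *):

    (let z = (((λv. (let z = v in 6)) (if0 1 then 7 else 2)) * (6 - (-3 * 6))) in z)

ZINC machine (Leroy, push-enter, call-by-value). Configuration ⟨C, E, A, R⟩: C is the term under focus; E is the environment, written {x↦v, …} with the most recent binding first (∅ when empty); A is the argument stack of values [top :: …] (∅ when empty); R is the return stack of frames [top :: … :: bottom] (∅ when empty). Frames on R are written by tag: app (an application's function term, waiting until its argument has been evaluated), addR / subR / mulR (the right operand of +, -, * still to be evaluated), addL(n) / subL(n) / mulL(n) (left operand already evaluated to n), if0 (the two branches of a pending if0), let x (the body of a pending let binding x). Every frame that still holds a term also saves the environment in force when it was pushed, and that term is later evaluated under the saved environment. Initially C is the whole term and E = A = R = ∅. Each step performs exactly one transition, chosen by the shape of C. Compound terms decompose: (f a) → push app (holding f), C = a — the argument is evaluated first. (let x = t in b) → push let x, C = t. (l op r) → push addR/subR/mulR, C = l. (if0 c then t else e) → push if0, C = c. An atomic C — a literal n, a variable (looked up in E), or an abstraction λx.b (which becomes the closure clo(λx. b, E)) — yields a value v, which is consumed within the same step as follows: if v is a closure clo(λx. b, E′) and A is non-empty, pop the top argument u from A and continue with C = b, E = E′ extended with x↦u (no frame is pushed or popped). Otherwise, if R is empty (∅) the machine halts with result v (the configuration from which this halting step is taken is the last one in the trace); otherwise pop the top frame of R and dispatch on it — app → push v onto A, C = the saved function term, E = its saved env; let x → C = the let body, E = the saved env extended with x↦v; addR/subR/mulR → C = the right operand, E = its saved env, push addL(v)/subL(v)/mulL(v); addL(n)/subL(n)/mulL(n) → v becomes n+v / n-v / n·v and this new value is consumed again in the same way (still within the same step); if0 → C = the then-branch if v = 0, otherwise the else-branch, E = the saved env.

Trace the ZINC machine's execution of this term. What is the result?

Answer: 144

Derivation:
0. ⟨C=(let z = (((λv. (let z = v in 6)) (if0 1 then 7 else 2)) * (6 - (-3 * 6))) in z); E=∅; A=∅; R=∅⟩
1. ⟨C=(((λv. (let z = v in 6)) (if0 1 then 7 else 2)) * (6 - (-3 * 6))); E=∅; A=∅; R=[let z]⟩
2. ⟨C=((λv. (let z = v in 6)) (if0 1 then 7 else 2)); E=∅; A=∅; R=[mulR :: let z]⟩
3. ⟨C=(if0 1 then 7 else 2); E=∅; A=∅; R=[app :: mulR :: let z]⟩
4. ⟨C=1; E=∅; A=∅; R=[if0 :: app :: mulR :: let z]⟩
5. ⟨C=2; E=∅; A=∅; R=[app :: mulR :: let z]⟩
6. ⟨C=(λv. (let z = v in 6)); E=∅; A=[2]; R=[mulR :: let z]⟩
7. ⟨C=(let z = v in 6); E={v↦2}; A=∅; R=[mulR :: let z]⟩
8. ⟨C=v; E={v↦2}; A=∅; R=[let z :: mulR :: let z]⟩
9. ⟨C=6; E={z↦2, v↦2}; A=∅; R=[mulR :: let z]⟩
10. ⟨C=(6 - (-3 * 6)); E=∅; A=∅; R=[mulL(6) :: let z]⟩
11. ⟨C=6; E=∅; A=∅; R=[subR :: mulL(6) :: let z]⟩
12. ⟨C=(-3 * 6); E=∅; A=∅; R=[subL(6) :: mulL(6) :: let z]⟩
13. ⟨C=-3; E=∅; A=∅; R=[mulR :: subL(6) :: mulL(6) :: let z]⟩
14. ⟨C=6; E=∅; A=∅; R=[mulL(-3) :: subL(6) :: mulL(6) :: let z]⟩
15. ⟨C=z; E={z↦144}; A=∅; R=∅⟩
→ final value 144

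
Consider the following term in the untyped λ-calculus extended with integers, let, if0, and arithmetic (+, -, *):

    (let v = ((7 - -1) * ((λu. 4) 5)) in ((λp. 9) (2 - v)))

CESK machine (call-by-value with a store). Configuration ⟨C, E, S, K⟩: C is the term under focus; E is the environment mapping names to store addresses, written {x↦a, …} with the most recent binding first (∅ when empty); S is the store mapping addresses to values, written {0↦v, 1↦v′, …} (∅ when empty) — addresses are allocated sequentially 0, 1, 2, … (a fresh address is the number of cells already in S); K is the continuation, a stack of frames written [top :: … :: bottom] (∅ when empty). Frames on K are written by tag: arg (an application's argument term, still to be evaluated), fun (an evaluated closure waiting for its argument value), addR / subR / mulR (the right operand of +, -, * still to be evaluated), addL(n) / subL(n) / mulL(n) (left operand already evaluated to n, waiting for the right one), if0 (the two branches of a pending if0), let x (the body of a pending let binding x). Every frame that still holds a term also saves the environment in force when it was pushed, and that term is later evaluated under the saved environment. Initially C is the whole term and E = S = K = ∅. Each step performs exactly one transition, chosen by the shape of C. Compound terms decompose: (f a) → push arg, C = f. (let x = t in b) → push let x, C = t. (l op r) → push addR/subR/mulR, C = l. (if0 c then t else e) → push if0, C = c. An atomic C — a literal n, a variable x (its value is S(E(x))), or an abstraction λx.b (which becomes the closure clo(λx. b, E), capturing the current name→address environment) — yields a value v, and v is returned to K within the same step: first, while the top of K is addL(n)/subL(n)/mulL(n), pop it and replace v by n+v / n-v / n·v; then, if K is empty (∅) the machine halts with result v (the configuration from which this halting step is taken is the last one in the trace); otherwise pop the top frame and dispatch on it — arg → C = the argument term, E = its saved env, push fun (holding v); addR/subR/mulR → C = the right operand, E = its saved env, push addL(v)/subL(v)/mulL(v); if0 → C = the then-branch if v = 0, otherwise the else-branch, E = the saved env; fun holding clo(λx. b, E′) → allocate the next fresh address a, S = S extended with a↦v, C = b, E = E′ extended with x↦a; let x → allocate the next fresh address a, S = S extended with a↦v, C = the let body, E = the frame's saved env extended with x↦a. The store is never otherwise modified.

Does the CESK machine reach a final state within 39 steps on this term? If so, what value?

Answer: 9

Derivation:
0. ⟨C=(let v = ((7 - -1) * ((λu. 4) 5)) in ((λp. 9) (2 - v))); E=∅; S=∅; K=∅⟩
1. ⟨C=((7 - -1) * ((λu. 4) 5)); E=∅; S=∅; K=[let v]⟩
2. ⟨C=(7 - -1); E=∅; S=∅; K=[mulR :: let v]⟩
3. ⟨C=7; E=∅; S=∅; K=[subR :: mulR :: let v]⟩
4. ⟨C=-1; E=∅; S=∅; K=[subL(7) :: mulR :: let v]⟩
5. ⟨C=((λu. 4) 5); E=∅; S=∅; K=[mulL(8) :: let v]⟩
6. ⟨C=(λu. 4); E=∅; S=∅; K=[arg :: mulL(8) :: let v]⟩
7. ⟨C=5; E=∅; S=∅; K=[fun :: mulL(8) :: let v]⟩
8. ⟨C=4; E={u↦0}; S={0↦5}; K=[mulL(8) :: let v]⟩
9. ⟨C=((λp. 9) (2 - v)); E={v↦1}; S={0↦5, 1↦32}; K=∅⟩
10. ⟨C=(λp. 9); E={v↦1}; S={0↦5, 1↦32}; K=[arg]⟩
11. ⟨C=(2 - v); E={v↦1}; S={0↦5, 1↦32}; K=[fun]⟩
12. ⟨C=2; E={v↦1}; S={0↦5, 1↦32}; K=[subR :: fun]⟩
13. ⟨C=v; E={v↦1}; S={0↦5, 1↦32}; K=[subL(2) :: fun]⟩
14. ⟨C=9; E={p↦2, v↦1}; S={0↦5, 1↦32, 2↦-30}; K=∅⟩
→ final value 9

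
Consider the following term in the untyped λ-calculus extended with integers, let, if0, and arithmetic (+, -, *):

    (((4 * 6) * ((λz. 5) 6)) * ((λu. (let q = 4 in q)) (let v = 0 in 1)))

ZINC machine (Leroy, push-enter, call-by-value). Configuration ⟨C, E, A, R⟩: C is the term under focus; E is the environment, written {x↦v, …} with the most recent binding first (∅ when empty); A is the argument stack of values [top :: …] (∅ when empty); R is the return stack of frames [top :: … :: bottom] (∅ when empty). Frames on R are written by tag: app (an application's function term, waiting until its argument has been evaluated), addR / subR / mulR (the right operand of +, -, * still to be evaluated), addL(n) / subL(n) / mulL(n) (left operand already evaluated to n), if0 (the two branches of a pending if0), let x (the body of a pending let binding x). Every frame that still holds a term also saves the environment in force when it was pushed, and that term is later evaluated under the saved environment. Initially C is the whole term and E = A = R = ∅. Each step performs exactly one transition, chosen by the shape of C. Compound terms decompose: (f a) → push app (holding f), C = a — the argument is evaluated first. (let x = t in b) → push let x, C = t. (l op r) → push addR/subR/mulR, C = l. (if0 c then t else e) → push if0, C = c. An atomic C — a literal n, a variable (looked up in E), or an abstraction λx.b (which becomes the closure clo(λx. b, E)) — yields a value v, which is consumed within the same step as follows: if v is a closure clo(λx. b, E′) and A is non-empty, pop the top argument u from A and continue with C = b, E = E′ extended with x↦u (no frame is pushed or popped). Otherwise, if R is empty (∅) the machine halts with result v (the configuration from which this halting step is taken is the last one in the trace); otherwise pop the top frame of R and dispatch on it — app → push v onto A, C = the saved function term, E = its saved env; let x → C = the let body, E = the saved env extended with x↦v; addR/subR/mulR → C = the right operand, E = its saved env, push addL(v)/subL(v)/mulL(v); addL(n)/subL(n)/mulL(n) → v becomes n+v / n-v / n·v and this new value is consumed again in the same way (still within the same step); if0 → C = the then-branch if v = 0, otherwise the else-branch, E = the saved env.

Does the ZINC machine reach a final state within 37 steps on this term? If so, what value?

Answer: 480

Derivation:
0. ⟨C=(((4 * 6) * ((λz. 5) 6)) * ((λu. (let q = 4 in q)) (let v = 0 in 1))); E=∅; A=∅; R=∅⟩
1. ⟨C=((4 * 6) * ((λz. 5) 6)); E=∅; A=∅; R=[mulR]⟩
2. ⟨C=(4 * 6); E=∅; A=∅; R=[mulR :: mulR]⟩
3. ⟨C=4; E=∅; A=∅; R=[mulR :: mulR :: mulR]⟩
4. ⟨C=6; E=∅; A=∅; R=[mulL(4) :: mulR :: mulR]⟩
5. ⟨C=((λz. 5) 6); E=∅; A=∅; R=[mulL(24) :: mulR]⟩
6. ⟨C=6; E=∅; A=∅; R=[app :: mulL(24) :: mulR]⟩
7. ⟨C=(λz. 5); E=∅; A=[6]; R=[mulL(24) :: mulR]⟩
8. ⟨C=5; E={z↦6}; A=∅; R=[mulL(24) :: mulR]⟩
9. ⟨C=((λu. (let q = 4 in q)) (let v = 0 in 1)); E=∅; A=∅; R=[mulL(120)]⟩
10. ⟨C=(let v = 0 in 1); E=∅; A=∅; R=[app :: mulL(120)]⟩
11. ⟨C=0; E=∅; A=∅; R=[let v :: app :: mulL(120)]⟩
12. ⟨C=1; E={v↦0}; A=∅; R=[app :: mulL(120)]⟩
13. ⟨C=(λu. (let q = 4 in q)); E=∅; A=[1]; R=[mulL(120)]⟩
14. ⟨C=(let q = 4 in q); E={u↦1}; A=∅; R=[mulL(120)]⟩
15. ⟨C=4; E={u↦1}; A=∅; R=[let q :: mulL(120)]⟩
16. ⟨C=q; E={q↦4, u↦1}; A=∅; R=[mulL(120)]⟩
→ final value 480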